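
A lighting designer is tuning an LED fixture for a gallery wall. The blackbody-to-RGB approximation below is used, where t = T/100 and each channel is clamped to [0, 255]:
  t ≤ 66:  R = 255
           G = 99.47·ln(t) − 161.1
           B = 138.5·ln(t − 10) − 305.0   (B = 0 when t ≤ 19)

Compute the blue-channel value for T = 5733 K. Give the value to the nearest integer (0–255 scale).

t = 5733/100 = 57.33; the t ≤ 66 branch applies.
B = 138.5·ln(57.33 − 10) − 305.0 = 138.5·ln 47.33 − 305.0 = 138.5·3.8571 − 305.0 = 229.214.
Rounded: 229.

229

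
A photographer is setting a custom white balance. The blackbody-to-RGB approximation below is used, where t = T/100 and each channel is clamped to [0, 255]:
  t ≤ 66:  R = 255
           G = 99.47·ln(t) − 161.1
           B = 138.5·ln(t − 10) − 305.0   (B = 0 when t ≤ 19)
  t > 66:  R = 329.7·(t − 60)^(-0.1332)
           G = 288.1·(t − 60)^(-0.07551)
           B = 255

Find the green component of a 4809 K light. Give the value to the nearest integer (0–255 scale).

t = 4809/100 = 48.09; the t ≤ 66 branch applies.
G = 99.47·ln 48.09 − 161.1 = 99.47·3.8731 − 161.1 = 224.155.
Rounded: 224.

224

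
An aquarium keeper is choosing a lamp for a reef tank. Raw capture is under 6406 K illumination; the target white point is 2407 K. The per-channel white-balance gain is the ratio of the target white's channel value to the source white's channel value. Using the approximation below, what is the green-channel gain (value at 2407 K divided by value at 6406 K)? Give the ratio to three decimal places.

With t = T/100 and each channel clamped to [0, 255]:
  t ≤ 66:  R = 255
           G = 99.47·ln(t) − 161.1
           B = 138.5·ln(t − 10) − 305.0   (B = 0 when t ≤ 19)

At 6406 K (t = 64.06):
  G = 99.47·ln 64.06 − 161.1 = 99.47·4.1598 − 161.1 = 252.677.
At 2407 K (t = 24.07):
  G = 99.47·ln 24.07 − 161.1 = 99.47·3.1810 − 161.1 = 155.311.
Gain = 155.311 / 252.677 = 0.6147 → 0.615.

0.615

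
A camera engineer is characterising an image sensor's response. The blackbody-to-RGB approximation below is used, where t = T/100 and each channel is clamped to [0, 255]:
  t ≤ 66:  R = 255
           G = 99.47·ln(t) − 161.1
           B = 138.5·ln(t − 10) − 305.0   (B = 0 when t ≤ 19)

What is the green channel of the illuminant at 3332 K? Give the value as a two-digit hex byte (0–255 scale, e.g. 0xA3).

t = 3332/100 = 33.32; the t ≤ 66 branch applies.
G = 99.47·ln 33.32 − 161.1 = 99.47·3.5062 − 161.1 = 187.658.
Rounded: 188; in hex, 0xBC.

0xBC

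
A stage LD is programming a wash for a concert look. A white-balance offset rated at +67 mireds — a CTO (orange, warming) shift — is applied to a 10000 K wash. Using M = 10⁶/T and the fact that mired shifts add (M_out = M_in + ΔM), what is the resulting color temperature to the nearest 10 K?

5990 K

M_in = 10⁶/10000 = 100.00 mireds.
M_out = 100.00 + (+67) = 167.00 mireds.
T_out = 10⁶/167.00 = 5988.0 K → 5990 K.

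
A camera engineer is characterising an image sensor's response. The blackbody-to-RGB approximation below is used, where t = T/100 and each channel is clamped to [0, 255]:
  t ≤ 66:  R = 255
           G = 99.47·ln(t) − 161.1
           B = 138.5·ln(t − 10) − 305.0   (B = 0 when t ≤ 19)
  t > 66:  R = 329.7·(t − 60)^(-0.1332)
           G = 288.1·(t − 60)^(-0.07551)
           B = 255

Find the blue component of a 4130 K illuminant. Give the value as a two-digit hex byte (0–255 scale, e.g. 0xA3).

0xAC

t = 4130/100 = 41.3; the t ≤ 66 branch applies.
B = 138.5·ln(41.3 − 10) − 305.0 = 138.5·ln 31.3 − 305.0 = 138.5·3.4436 − 305.0 = 171.941.
Rounded: 172; in hex, 0xAC.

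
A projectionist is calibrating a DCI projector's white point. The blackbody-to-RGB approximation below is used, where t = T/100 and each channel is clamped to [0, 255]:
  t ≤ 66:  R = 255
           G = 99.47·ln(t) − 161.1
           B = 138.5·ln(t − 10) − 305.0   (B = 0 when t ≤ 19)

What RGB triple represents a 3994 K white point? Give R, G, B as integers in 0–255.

t = 3994/100 = 39.94; the t ≤ 66 branch applies.
R = 255 by definition for t ≤ 66.
G = 99.47·ln 39.94 − 161.1 = 99.47·3.6874 − 161.1 = 205.684.
B = 138.5·ln(39.94 − 10) − 305.0 = 138.5·ln 29.94 − 305.0 = 138.5·3.3992 − 305.0 = 165.789.
Rounded: (255, 206, 166).

R=255, G=206, B=166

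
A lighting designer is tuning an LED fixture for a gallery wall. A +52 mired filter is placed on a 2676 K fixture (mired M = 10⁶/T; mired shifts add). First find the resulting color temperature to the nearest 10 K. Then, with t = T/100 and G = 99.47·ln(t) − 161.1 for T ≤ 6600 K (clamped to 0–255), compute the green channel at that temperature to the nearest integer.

153

M_in = 10⁶/2676 = 373.69; M_out = 373.69 + (+52) = 425.69.
T_out = 10⁶/425.69 = 2349.1 K → 2350 K; t = 23.5.
G = 99.47·ln 23.5 − 161.1 = 99.47·3.1570 − 161.1 = 152.927.
Rounded: 153.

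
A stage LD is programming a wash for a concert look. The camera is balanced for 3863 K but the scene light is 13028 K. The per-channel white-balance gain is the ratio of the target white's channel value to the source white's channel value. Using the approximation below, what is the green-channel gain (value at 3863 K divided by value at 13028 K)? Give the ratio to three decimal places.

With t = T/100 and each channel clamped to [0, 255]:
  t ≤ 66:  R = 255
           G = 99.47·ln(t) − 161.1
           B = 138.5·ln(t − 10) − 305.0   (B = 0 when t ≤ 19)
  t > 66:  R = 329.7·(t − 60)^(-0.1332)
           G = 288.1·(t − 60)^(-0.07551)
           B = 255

0.968

At 13028 K (t = 130.28):
  G = 288.1·(130.28 − 60)^(-0.07551) = 288.1·70.28^(-0.07551) = 288.1·0.72535 = 208.972.
At 3863 K (t = 38.63):
  G = 99.47·ln 38.63 − 161.1 = 99.47·3.6540 − 161.1 = 202.366.
Gain = 202.366 / 208.972 = 0.9684 → 0.968.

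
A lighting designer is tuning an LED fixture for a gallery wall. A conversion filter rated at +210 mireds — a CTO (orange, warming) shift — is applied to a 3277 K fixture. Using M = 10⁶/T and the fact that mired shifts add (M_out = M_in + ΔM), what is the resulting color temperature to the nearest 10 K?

M_in = 10⁶/3277 = 305.16 mireds.
M_out = 305.16 + (+210) = 515.16 mireds.
T_out = 10⁶/515.16 = 1941.2 K → 1940 K.

1940 K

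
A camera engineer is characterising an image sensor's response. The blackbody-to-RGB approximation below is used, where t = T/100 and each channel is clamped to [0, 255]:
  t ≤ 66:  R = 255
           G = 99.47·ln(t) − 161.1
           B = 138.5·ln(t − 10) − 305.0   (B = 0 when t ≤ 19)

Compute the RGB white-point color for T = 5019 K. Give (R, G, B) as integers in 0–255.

t = 5019/100 = 50.19; the t ≤ 66 branch applies.
R = 255 by definition for t ≤ 66.
G = 99.47·ln 50.19 − 161.1 = 99.47·3.9158 − 161.1 = 228.406.
B = 138.5·ln(50.19 − 10) − 305.0 = 138.5·ln 40.19 − 305.0 = 138.5·3.6936 − 305.0 = 206.566.
Rounded: (255, 228, 207).

(255, 228, 207)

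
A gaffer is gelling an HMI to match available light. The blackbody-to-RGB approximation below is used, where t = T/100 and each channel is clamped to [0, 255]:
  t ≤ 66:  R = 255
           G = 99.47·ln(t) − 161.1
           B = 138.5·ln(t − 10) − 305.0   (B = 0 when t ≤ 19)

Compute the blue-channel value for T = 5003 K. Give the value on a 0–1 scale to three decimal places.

t = 5003/100 = 50.03; the t ≤ 66 branch applies.
B = 138.5·ln(50.03 − 10) − 305.0 = 138.5·ln 40.03 − 305.0 = 138.5·3.6896 − 305.0 = 206.014.
On a 0–1 scale: 206.014/255 = 0.8079 → 0.808.

0.808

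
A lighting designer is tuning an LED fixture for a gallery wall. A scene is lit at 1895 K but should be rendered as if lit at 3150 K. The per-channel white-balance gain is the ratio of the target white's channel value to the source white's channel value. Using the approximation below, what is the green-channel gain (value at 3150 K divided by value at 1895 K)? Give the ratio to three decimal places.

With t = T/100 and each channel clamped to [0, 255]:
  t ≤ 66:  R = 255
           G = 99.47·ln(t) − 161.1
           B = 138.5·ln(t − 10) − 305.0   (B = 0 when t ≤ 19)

At 1895 K (t = 18.95):
  G = 99.47·ln 18.95 − 161.1 = 99.47·2.9418 − 161.1 = 131.521.
At 3150 K (t = 31.5):
  G = 99.47·ln 31.5 − 161.1 = 99.47·3.4500 − 161.1 = 182.070.
Gain = 182.070 / 131.521 = 1.3843 → 1.384.

1.384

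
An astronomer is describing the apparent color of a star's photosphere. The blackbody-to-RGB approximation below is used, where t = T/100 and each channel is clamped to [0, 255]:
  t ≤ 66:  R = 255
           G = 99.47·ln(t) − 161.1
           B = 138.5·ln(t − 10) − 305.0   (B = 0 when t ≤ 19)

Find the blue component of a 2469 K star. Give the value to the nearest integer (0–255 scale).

67

t = 2469/100 = 24.69; the t ≤ 66 branch applies.
B = 138.5·ln(24.69 − 10) − 305.0 = 138.5·ln 14.69 − 305.0 = 138.5·2.6872 − 305.0 = 67.173.
Rounded: 67.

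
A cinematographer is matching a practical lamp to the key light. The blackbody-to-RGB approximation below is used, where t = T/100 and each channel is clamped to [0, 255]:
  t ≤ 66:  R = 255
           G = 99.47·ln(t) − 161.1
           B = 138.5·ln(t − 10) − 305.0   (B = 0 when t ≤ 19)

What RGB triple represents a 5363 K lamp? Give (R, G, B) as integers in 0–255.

(255, 235, 218)

t = 5363/100 = 53.63; the t ≤ 66 branch applies.
R = 255 by definition for t ≤ 66.
G = 99.47·ln 53.63 − 161.1 = 99.47·3.9821 − 161.1 = 235.000.
B = 138.5·ln(53.63 − 10) − 305.0 = 138.5·ln 43.63 − 305.0 = 138.5·3.7757 − 305.0 = 217.941.
Rounded: (255, 235, 218).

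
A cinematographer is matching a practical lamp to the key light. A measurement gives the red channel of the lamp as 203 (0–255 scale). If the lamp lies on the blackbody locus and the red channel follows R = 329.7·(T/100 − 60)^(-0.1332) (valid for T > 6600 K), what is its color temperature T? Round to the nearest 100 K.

(t − 60)^(-0.1332) = 203/329.7 = 0.61571.
t − 60 = 0.61571^(1/-0.1332) = 0.61571^(-7.508) = 38.129, so t = 98.129.
T = 100·t = 9813 K → 9800 K to the nearest 100 K.

9800 K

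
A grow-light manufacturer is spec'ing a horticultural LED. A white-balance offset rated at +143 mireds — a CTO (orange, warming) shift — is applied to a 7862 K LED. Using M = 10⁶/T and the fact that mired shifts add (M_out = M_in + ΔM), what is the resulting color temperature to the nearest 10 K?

3700 K

M_in = 10⁶/7862 = 127.19 mireds.
M_out = 127.19 + (+143) = 270.19 mireds.
T_out = 10⁶/270.19 = 3701.0 K → 3700 K.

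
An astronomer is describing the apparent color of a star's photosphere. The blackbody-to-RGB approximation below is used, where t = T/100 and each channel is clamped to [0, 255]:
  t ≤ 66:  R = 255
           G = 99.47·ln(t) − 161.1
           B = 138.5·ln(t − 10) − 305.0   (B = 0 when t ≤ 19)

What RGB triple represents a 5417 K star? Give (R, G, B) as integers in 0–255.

(255, 236, 220)

t = 5417/100 = 54.17; the t ≤ 66 branch applies.
R = 255 by definition for t ≤ 66.
G = 99.47·ln 54.17 − 161.1 = 99.47·3.9921 − 161.1 = 235.997.
B = 138.5·ln(54.17 − 10) − 305.0 = 138.5·ln 44.17 − 305.0 = 138.5·3.7880 − 305.0 = 219.644.
Rounded: (255, 236, 220).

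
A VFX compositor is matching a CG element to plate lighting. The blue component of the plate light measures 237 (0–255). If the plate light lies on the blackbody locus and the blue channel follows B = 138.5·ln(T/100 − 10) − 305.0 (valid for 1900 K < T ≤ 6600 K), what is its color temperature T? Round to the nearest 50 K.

ln(t − 10) = (237 + 305.0) / 138.5 = 3.9134.
t − 10 = e^3.9134 = 50.067, so t = 60.067.
T = 100·t = 6007 K → 6000 K to the nearest 50 K.

6000 K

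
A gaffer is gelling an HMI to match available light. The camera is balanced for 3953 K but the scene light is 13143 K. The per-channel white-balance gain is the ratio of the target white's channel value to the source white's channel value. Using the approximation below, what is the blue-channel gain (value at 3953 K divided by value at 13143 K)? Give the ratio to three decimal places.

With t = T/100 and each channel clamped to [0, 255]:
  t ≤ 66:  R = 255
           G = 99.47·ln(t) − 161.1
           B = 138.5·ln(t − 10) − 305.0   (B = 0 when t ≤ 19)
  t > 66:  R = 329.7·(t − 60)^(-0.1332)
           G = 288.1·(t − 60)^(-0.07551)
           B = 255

At 13143 K (t = 131.43):
  B = 255 by definition for t > 66.
At 3953 K (t = 39.53):
  B = 138.5·ln(39.53 − 10) − 305.0 = 138.5·ln 29.53 − 305.0 = 138.5·3.3854 − 305.0 = 163.879.
Gain = 163.879 / 255.000 = 0.6427 → 0.643.

0.643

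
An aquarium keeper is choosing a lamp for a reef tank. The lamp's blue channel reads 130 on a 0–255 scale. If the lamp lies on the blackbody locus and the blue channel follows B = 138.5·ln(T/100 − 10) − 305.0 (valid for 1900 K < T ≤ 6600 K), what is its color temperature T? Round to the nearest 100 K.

3300 K

ln(t − 10) = (130 + 305.0) / 138.5 = 3.1408.
t − 10 = e^3.1408 = 23.122, so t = 33.122.
T = 100·t = 3312 K → 3300 K to the nearest 100 K.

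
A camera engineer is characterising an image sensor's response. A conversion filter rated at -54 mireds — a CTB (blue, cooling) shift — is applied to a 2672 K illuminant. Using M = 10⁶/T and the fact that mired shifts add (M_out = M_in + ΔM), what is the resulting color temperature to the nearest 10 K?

M_in = 10⁶/2672 = 374.25 mireds.
M_out = 374.25 + (-54) = 320.25 mireds.
T_out = 10⁶/320.25 = 3122.5 K → 3120 K.

3120 K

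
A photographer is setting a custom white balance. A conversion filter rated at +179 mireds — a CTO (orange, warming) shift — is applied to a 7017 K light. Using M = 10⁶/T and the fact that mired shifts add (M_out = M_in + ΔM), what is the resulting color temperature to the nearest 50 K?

M_in = 10⁶/7017 = 142.51 mireds.
M_out = 142.51 + (+179) = 321.51 mireds.
T_out = 10⁶/321.51 = 3110.3 K → 3100 K.

3100 K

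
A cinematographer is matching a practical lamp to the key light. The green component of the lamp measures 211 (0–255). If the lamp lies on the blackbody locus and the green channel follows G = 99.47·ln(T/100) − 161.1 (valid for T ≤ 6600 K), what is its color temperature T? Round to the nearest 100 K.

4200 K

ln t = (211 + 161.1) / 99.47 = 3.7408.
t = e^3.7408 = 42.133.
T = 100·t = 4213 K → 4200 K to the nearest 100 K.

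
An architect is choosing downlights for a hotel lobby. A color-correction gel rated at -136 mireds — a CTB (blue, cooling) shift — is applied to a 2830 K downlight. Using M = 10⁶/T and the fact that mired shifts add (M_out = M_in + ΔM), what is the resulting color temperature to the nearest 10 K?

M_in = 10⁶/2830 = 353.36 mireds.
M_out = 353.36 + (-136) = 217.36 mireds.
T_out = 10⁶/217.36 = 4600.7 K → 4600 K.

4600 K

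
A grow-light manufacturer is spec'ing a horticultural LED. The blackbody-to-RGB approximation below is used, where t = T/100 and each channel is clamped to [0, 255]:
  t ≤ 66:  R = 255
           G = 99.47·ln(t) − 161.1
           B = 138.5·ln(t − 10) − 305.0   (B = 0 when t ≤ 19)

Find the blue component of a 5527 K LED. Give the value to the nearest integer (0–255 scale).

t = 5527/100 = 55.27; the t ≤ 66 branch applies.
B = 138.5·ln(55.27 − 10) − 305.0 = 138.5·ln 45.27 − 305.0 = 138.5·3.8126 − 305.0 = 223.051.
Rounded: 223.

223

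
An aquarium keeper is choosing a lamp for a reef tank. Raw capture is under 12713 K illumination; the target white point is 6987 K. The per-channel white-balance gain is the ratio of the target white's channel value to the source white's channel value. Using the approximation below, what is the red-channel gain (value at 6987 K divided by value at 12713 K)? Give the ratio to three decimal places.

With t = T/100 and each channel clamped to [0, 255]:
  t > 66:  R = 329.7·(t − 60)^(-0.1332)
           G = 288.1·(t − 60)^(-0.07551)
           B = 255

At 12713 K (t = 127.13):
  R = 329.7·(127.13 − 60)^(-0.1332) = 329.7·67.13^(-0.1332) = 329.7·0.57102 = 188.267.
At 6987 K (t = 69.87):
  R = 329.7·(69.87 − 60)^(-0.1332) = 329.7·9.87^(-0.1332) = 329.7·0.73715 = 243.039.
Gain = 243.039 / 188.267 = 1.2909 → 1.291.

1.291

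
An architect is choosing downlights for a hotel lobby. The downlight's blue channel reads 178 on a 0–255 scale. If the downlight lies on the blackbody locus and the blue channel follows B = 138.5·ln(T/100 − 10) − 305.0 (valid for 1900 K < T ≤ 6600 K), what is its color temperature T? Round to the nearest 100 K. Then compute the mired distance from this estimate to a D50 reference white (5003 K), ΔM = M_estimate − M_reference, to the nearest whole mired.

ln(t − 10) = (178 + 305.0) / 138.5 = 3.4874.
t − 10 = e^3.4874 = 32.700, so t = 42.700.
T = 100·t = 4270 K → 4300 K to the nearest 100 K.
M_estimate = 10⁶/4300 = 232.56; M_reference = 10⁶/5003 = 199.88.
ΔM = 232.56 − 199.88 = 32.68 → +33 mireds.

+33 mireds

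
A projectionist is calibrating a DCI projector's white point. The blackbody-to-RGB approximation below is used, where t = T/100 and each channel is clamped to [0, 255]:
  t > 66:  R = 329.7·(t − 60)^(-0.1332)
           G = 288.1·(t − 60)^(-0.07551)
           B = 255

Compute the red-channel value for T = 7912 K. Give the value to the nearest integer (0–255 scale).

t = 7912/100 = 79.12; the t > 66 branch applies.
R = 329.7·(79.12 − 60)^(-0.1332) = 329.7·19.12^(-0.1332) = 329.7·0.67500 = 222.549.
Rounded: 223.

223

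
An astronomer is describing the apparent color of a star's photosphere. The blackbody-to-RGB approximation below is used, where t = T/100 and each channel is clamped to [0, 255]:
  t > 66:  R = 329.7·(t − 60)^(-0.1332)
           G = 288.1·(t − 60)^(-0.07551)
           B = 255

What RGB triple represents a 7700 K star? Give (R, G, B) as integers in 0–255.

(226, 233, 255)

t = 7700/100 = 77; the t > 66 branch applies.
R = 329.7·(77 − 60)^(-0.1332) = 329.7·17^(-0.1332) = 329.7·0.68565 = 226.060.
G = 288.1·(77 − 60)^(-0.07551) = 288.1·17^(-0.07551) = 288.1·0.80740 = 232.612.
B = 255 by definition for t > 66.
Rounded: (226, 233, 255).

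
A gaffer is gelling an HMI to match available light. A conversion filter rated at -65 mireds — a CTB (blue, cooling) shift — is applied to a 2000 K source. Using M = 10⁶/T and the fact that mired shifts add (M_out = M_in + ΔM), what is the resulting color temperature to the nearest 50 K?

2300 K

M_in = 10⁶/2000 = 500.00 mireds.
M_out = 500.00 + (-65) = 435.00 mireds.
T_out = 10⁶/435.00 = 2298.9 K → 2300 K.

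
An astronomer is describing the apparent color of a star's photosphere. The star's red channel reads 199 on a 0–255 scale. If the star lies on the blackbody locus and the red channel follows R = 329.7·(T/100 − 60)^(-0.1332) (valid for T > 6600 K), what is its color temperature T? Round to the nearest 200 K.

(t − 60)^(-0.1332) = 199/329.7 = 0.60358.
t − 60 = 0.60358^(1/-0.1332) = 0.60358^(-7.508) = 44.273, so t = 104.273.
T = 100·t = 10427 K → 10400 K to the nearest 200 K.

10400 K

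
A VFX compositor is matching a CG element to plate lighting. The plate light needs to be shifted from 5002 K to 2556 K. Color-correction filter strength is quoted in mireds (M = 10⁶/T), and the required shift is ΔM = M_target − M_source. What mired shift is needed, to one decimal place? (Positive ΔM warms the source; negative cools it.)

M_source = 10⁶/5002 = 199.920; M_target = 10⁶/2556 = 391.236.
ΔM = 391.236 − 199.920 = 191.316 → +191.3 mireds, a warming shift.

+191.3 mireds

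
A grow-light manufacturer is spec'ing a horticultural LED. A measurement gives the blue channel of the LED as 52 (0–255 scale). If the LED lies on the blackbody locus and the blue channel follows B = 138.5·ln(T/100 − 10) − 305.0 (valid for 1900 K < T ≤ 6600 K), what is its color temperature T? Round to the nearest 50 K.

ln(t − 10) = (52 + 305.0) / 138.5 = 2.5776.
t − 10 = e^2.5776 = 13.166, so t = 23.166.
T = 100·t = 2317 K → 2300 K to the nearest 50 K.

2300 K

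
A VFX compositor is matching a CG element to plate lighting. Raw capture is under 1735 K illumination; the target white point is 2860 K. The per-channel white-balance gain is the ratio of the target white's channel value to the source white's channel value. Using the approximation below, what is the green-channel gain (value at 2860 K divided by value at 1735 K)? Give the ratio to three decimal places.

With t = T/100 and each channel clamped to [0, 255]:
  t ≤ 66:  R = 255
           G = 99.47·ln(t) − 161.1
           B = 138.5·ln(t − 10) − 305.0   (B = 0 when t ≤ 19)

At 1735 K (t = 17.35):
  G = 99.47·ln 17.35 − 161.1 = 99.47·2.8536 − 161.1 = 122.747.
At 2860 K (t = 28.6):
  G = 99.47·ln 28.6 − 161.1 = 99.47·3.3534 − 161.1 = 172.463.
Gain = 172.463 / 122.747 = 1.4050 → 1.405.

1.405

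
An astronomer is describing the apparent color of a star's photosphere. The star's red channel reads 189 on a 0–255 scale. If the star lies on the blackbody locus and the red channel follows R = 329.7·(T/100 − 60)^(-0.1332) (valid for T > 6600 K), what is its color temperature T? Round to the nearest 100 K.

(t − 60)^(-0.1332) = 189/329.7 = 0.57325.
t − 60 = 0.57325^(1/-0.1332) = 0.57325^(-7.508) = 65.199, so t = 125.199.
T = 100·t = 12520 K → 12500 K to the nearest 100 K.

12500 K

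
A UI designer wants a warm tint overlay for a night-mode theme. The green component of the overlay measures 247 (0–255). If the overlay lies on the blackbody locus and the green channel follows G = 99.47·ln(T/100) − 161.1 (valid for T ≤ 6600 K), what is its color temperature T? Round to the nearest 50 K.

6050 K

ln t = (247 + 161.1) / 99.47 = 4.1027.
t = e^4.1027 = 60.506.
T = 100·t = 6051 K → 6050 K to the nearest 50 K.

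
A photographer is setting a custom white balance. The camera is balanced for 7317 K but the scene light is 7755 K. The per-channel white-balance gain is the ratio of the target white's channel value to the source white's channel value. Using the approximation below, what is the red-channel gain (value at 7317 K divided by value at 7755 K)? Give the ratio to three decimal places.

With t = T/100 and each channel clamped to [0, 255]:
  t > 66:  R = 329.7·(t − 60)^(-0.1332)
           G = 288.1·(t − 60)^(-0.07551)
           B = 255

At 7755 K (t = 77.55):
  R = 329.7·(77.55 − 60)^(-0.1332) = 329.7·17.55^(-0.1332) = 329.7·0.68275 = 225.103.
At 7317 K (t = 73.17):
  R = 329.7·(73.17 − 60)^(-0.1332) = 329.7·13.17^(-0.1332) = 329.7·0.70937 = 233.878.
Gain = 233.878 / 225.103 = 1.0390 → 1.039.

1.039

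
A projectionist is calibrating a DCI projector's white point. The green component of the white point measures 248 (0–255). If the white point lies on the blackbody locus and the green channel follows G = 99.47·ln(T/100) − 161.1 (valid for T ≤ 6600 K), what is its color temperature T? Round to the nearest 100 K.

6100 K

ln t = (248 + 161.1) / 99.47 = 4.1128.
t = e^4.1128 = 61.117.
T = 100·t = 6112 K → 6100 K to the nearest 100 K.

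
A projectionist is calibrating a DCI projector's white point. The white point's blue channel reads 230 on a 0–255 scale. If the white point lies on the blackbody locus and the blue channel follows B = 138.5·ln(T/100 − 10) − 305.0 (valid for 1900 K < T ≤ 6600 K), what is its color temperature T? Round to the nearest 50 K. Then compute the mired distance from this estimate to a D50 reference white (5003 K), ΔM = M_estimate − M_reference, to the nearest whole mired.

-26 mireds

ln(t − 10) = (230 + 305.0) / 138.5 = 3.8628.
t − 10 = e^3.8628 = 47.599, so t = 57.599.
T = 100·t = 5760 K → 5750 K to the nearest 50 K.
M_estimate = 10⁶/5750 = 173.91; M_reference = 10⁶/5003 = 199.88.
ΔM = 173.91 − 199.88 = -25.97 → -26 mireds.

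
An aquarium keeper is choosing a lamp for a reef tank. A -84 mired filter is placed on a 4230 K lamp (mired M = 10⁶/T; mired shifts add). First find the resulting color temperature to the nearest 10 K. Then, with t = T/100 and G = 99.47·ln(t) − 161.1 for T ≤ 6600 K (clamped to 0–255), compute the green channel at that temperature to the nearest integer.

255

M_in = 10⁶/4230 = 236.41; M_out = 236.41 + (-84) = 152.41.
T_out = 10⁶/152.41 = 6561.4 K → 6560 K; t = 65.6.
G = 99.47·ln 65.6 − 161.1 = 99.47·4.1836 − 161.1 = 255.040 → clamped to 255.
Rounded: 255.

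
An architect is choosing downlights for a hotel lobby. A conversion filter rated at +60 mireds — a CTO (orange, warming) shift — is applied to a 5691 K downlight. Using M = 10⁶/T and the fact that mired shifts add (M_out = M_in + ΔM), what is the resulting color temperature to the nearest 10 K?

4240 K

M_in = 10⁶/5691 = 175.72 mireds.
M_out = 175.72 + (+60) = 235.72 mireds.
T_out = 10⁶/235.72 = 4242.4 K → 4240 K.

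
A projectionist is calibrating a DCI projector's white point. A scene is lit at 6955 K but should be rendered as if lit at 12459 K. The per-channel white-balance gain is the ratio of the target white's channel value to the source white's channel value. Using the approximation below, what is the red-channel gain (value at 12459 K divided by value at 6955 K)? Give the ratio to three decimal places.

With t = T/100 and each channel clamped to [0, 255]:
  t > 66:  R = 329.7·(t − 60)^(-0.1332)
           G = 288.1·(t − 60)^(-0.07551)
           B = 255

0.775

At 6955 K (t = 69.55):
  R = 329.7·(69.55 − 60)^(-0.1332) = 329.7·9.55^(-0.1332) = 329.7·0.74040 = 244.108.
At 12459 K (t = 124.59):
  R = 329.7·(124.59 − 60)^(-0.1332) = 329.7·64.59^(-0.1332) = 329.7·0.57397 = 189.237.
Gain = 189.237 / 244.108 = 0.7752 → 0.775.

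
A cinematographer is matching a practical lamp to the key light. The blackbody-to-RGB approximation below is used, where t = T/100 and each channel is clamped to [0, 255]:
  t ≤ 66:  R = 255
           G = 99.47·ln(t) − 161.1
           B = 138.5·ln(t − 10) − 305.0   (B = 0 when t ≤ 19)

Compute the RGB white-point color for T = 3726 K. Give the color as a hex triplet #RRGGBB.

t = 3726/100 = 37.26; the t ≤ 66 branch applies.
R = 255 by definition for t ≤ 66.
G = 99.47·ln 37.26 − 161.1 = 99.47·3.6179 − 161.1 = 198.775.
B = 138.5·ln(37.26 − 10) − 305.0 = 138.5·ln 27.26 − 305.0 = 138.5·3.3054 − 305.0 = 152.801.
Rounded: (255, 199, 153).
In hex: #FFC799.

#FFC799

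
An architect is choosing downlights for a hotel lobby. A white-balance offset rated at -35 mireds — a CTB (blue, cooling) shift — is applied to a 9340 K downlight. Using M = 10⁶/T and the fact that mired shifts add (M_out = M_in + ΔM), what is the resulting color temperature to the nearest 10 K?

M_in = 10⁶/9340 = 107.07 mireds.
M_out = 107.07 + (-35) = 72.07 mireds.
T_out = 10⁶/72.07 = 13876.1 K → 13880 K.

13880 K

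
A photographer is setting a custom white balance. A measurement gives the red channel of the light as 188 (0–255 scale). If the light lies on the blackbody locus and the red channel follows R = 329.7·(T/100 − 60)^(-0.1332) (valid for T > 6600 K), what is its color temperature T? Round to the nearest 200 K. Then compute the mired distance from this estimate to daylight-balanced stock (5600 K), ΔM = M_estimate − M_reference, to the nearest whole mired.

-100 mireds

(t − 60)^(-0.1332) = 188/329.7 = 0.57022.
t − 60 = 0.57022^(1/-0.1332) = 0.57022^(-7.508) = 67.848, so t = 127.848.
T = 100·t = 12785 K → 12800 K to the nearest 200 K.
M_estimate = 10⁶/12800 = 78.12; M_reference = 10⁶/5600 = 178.57.
ΔM = 78.12 − 178.57 = -100.45 → -100 mireds.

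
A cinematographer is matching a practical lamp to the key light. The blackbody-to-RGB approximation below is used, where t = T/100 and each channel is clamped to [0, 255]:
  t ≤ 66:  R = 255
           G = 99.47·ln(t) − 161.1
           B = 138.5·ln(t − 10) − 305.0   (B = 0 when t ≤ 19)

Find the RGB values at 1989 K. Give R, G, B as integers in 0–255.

R=255, G=136, B=12

t = 1989/100 = 19.89; the t ≤ 66 branch applies.
R = 255 by definition for t ≤ 66.
G = 99.47·ln 19.89 − 161.1 = 99.47·2.9902 − 161.1 = 136.337.
B = 138.5·ln(19.89 − 10) − 305.0 = 138.5·ln 9.89 − 305.0 = 138.5·2.2915 − 305.0 = 12.376.
Rounded: (255, 136, 12).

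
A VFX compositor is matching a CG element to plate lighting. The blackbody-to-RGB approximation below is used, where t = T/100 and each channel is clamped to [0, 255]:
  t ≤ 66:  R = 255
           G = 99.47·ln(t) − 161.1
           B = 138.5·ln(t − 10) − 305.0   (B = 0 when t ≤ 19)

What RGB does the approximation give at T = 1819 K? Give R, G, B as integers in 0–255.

t = 1819/100 = 18.19; the t ≤ 66 branch applies.
R = 255 by definition for t ≤ 66.
G = 99.47·ln 18.19 − 161.1 = 99.47·2.9009 − 161.1 = 127.450.
t = 18.19 ≤ 19, so B = 0.
Rounded: (255, 127, 0).

R=255, G=127, B=0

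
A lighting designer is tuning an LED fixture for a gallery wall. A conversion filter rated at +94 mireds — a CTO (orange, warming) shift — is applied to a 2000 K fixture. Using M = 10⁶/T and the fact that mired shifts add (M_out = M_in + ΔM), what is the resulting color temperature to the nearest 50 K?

M_in = 10⁶/2000 = 500.00 mireds.
M_out = 500.00 + (+94) = 594.00 mireds.
T_out = 10⁶/594.00 = 1683.5 K → 1700 K.

1700 K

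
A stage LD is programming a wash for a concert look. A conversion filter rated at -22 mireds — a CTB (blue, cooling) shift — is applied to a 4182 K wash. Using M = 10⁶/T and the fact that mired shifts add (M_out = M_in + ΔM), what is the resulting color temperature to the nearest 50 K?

M_in = 10⁶/4182 = 239.12 mireds.
M_out = 239.12 + (-22) = 217.12 mireds.
T_out = 10⁶/217.12 = 4605.7 K → 4600 K.

4600 K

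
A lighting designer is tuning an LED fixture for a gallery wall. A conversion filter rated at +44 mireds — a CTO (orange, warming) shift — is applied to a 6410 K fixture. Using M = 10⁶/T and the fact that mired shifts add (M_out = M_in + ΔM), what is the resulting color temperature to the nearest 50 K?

5000 K

M_in = 10⁶/6410 = 156.01 mireds.
M_out = 156.01 + (+44) = 200.01 mireds.
T_out = 10⁶/200.01 = 4999.8 K → 5000 K.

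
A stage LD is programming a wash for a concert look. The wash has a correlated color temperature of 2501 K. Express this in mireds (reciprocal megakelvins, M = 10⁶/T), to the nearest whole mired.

M = 10⁶ / 2501 = 399.840 → 400 mireds.

400 mireds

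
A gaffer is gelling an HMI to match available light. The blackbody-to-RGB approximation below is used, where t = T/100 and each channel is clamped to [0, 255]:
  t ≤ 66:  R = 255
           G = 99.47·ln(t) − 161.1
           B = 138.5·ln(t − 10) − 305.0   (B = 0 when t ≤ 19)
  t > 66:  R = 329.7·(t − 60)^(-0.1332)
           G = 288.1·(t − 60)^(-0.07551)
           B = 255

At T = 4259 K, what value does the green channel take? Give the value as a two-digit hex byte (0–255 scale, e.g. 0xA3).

t = 4259/100 = 42.59; the t ≤ 66 branch applies.
G = 99.47·ln 42.59 − 161.1 = 99.47·3.7516 − 161.1 = 212.074.
Rounded: 212; in hex, 0xD4.

0xD4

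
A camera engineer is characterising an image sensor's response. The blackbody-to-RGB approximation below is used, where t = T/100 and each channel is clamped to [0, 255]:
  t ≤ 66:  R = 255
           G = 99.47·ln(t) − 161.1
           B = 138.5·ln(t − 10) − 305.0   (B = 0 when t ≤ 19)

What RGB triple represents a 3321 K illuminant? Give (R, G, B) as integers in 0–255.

t = 3321/100 = 33.21; the t ≤ 66 branch applies.
R = 255 by definition for t ≤ 66.
G = 99.47·ln 33.21 − 161.1 = 99.47·3.5029 − 161.1 = 187.329.
B = 138.5·ln(33.21 − 10) − 305.0 = 138.5·ln 23.21 − 305.0 = 138.5·3.1446 − 305.0 = 130.525.
Rounded: (255, 187, 131).

(255, 187, 131)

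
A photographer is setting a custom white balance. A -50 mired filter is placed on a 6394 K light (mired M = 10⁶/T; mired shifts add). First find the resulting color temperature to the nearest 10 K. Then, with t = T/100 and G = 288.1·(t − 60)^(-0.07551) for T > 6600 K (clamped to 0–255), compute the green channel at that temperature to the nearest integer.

221

M_in = 10⁶/6394 = 156.40; M_out = 156.40 + (-50) = 106.40.
T_out = 10⁶/106.40 = 9398.8 K → 9400 K; t = 94.
G = 288.1·(94 − 60)^(-0.07551) = 288.1·34^(-0.07551) = 288.1·0.76623 = 220.750.
Rounded: 221.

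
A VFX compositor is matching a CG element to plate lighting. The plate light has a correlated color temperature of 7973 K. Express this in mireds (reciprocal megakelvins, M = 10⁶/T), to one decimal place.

125.4 mireds

M = 10⁶ / 7973 = 125.423 → 125.4 mireds.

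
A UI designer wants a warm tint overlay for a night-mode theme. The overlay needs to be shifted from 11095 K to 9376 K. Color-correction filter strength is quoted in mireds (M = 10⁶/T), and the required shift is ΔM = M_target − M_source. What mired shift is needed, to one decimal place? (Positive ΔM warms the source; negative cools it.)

+16.5 mireds

M_source = 10⁶/11095 = 90.131; M_target = 10⁶/9376 = 106.655.
ΔM = 106.655 − 90.131 = 16.525 → +16.5 mireds, a warming shift.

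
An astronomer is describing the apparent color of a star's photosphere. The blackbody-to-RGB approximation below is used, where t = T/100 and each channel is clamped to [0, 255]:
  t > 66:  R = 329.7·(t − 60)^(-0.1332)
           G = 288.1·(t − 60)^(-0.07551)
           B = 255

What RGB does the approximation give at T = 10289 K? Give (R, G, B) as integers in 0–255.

(200, 217, 255)

t = 10289/100 = 102.89; the t > 66 branch applies.
R = 329.7·(102.89 − 60)^(-0.1332) = 329.7·42.89^(-0.1332) = 329.7·0.60614 = 199.843.
G = 288.1·(102.89 − 60)^(-0.07551) = 288.1·42.89^(-0.07551) = 288.1·0.75291 = 216.912.
B = 255 by definition for t > 66.
Rounded: (200, 217, 255).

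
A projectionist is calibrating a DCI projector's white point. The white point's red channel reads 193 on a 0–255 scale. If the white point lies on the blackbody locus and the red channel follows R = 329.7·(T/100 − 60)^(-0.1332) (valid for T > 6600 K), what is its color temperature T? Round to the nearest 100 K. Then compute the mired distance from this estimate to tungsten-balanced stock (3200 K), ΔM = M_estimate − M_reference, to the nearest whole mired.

(t − 60)^(-0.1332) = 193/329.7 = 0.58538.
t − 60 = 0.58538^(1/-0.1332) = 0.58538^(-7.508) = 55.713, so t = 115.713.
T = 100·t = 11571 K → 11600 K to the nearest 100 K.
M_estimate = 10⁶/11600 = 86.21; M_reference = 10⁶/3200 = 312.50.
ΔM = 86.21 − 312.50 = -226.29 → -226 mireds.

-226 mireds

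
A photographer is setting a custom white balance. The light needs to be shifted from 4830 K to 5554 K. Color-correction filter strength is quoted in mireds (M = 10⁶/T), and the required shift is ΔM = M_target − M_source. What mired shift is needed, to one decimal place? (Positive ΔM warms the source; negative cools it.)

-27.0 mireds

M_source = 10⁶/4830 = 207.039; M_target = 10⁶/5554 = 180.050.
ΔM = 180.050 − 207.039 = -26.989 → -27.0 mireds, a cooling shift.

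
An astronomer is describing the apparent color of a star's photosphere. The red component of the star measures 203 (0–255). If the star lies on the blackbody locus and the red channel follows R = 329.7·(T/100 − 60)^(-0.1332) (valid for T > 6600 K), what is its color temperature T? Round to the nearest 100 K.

(t − 60)^(-0.1332) = 203/329.7 = 0.61571.
t − 60 = 0.61571^(1/-0.1332) = 0.61571^(-7.508) = 38.129, so t = 98.129.
T = 100·t = 9813 K → 9800 K to the nearest 100 K.

9800 K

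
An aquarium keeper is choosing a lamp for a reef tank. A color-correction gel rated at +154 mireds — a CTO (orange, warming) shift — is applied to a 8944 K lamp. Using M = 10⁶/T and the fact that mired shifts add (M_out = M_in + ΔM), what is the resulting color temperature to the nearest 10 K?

3760 K

M_in = 10⁶/8944 = 111.81 mireds.
M_out = 111.81 + (+154) = 265.81 mireds.
T_out = 10⁶/265.81 = 3762.1 K → 3760 K.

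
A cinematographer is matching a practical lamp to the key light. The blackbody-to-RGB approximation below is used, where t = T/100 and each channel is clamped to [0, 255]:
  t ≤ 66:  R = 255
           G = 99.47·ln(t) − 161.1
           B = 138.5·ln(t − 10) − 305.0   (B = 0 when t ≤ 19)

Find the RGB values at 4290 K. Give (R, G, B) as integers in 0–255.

(255, 213, 179)

t = 4290/100 = 42.9; the t ≤ 66 branch applies.
R = 255 by definition for t ≤ 66.
G = 99.47·ln 42.9 − 161.1 = 99.47·3.7589 − 161.1 = 212.795.
B = 138.5·ln(42.9 − 10) − 305.0 = 138.5·ln 32.9 − 305.0 = 138.5·3.4935 − 305.0 = 178.846.
Rounded: (255, 213, 179).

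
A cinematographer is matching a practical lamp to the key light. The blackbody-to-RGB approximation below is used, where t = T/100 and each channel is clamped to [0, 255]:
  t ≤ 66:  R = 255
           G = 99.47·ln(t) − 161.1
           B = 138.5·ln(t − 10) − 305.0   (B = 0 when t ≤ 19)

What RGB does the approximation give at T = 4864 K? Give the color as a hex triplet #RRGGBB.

#FFE1C9

t = 4864/100 = 48.64; the t ≤ 66 branch applies.
R = 255 by definition for t ≤ 66.
G = 99.47·ln 48.64 − 161.1 = 99.47·3.8844 − 161.1 = 225.286.
B = 138.5·ln(48.64 − 10) − 305.0 = 138.5·ln 38.64 − 305.0 = 138.5·3.6543 − 305.0 = 201.119.
Rounded: (255, 225, 201).
In hex: #FFE1C9.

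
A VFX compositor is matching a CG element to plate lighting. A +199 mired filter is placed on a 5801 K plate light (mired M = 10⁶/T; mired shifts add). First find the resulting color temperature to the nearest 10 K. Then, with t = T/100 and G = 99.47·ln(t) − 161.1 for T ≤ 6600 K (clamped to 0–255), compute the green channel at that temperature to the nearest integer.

166

M_in = 10⁶/5801 = 172.38; M_out = 172.38 + (+199) = 371.38.
T_out = 10⁶/371.38 = 2692.6 K → 2690 K; t = 26.9.
G = 99.47·ln 26.9 − 161.1 = 99.47·3.2921 − 161.1 = 166.368.
Rounded: 166.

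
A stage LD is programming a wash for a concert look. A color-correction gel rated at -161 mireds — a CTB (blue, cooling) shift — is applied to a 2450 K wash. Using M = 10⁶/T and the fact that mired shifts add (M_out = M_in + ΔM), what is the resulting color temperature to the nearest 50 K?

M_in = 10⁶/2450 = 408.16 mireds.
M_out = 408.16 + (-161) = 247.16 mireds.
T_out = 10⁶/247.16 = 4045.9 K → 4050 K.

4050 K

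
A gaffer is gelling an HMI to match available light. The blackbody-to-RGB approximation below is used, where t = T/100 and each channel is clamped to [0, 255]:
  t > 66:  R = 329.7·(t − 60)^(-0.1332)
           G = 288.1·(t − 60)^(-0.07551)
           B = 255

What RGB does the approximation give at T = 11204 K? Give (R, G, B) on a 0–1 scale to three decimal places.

(0.764, 0.838, 1.000)

t = 11204/100 = 112.04; the t > 66 branch applies.
R = 329.7·(112.04 − 60)^(-0.1332) = 329.7·52.04^(-0.1332) = 329.7·0.59072 = 194.761.
G = 288.1·(112.04 − 60)^(-0.07551) = 288.1·52.04^(-0.07551) = 288.1·0.74199 = 213.768.
B = 255 by definition for t > 66.
Dividing each by 255: (0.7638, 0.8383, 1.0000) → (0.764, 0.838, 1.000).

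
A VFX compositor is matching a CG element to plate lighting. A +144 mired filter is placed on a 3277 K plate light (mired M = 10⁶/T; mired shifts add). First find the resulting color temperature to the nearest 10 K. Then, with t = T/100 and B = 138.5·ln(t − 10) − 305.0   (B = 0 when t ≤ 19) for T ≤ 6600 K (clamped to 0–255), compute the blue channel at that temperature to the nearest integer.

M_in = 10⁶/3277 = 305.16; M_out = 305.16 + (+144) = 449.16.
T_out = 10⁶/449.16 = 2226.4 K → 2230 K; t = 22.3.
B = 138.5·ln(22.3 − 10) − 305.0 = 138.5·ln 12.3 − 305.0 = 138.5·2.5096 − 305.0 = 42.579.
Rounded: 43.

43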